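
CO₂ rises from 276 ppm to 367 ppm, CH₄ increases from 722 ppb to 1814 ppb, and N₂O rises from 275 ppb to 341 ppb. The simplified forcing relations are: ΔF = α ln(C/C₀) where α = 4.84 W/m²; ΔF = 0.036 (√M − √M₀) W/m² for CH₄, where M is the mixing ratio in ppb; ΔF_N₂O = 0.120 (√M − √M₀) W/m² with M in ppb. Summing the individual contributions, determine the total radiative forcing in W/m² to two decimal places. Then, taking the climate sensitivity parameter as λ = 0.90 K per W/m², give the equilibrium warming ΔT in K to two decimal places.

ΔF = 2.17 W/m²; ΔT = 1.95 K

CO₂: 4.84 × ln(367/276) = 4.84 × ln(1.32971) = 4.84 × 0.28496 = 1.3792 W/m².
CH₄: 0.036 × (√1814 − √722) = 0.036 × (42.5911 − 26.8701) = 0.036 × 15.7210 = 0.5660 W/m².
N₂O: 0.120 × (√341 − √275) = 0.120 × (18.4662 − 16.5831) = 0.120 × 1.8831 = 0.2260 W/m².
Total ΔF = 1.3792 + 0.5660 + 0.2260 = 2.1712 W/m².
ΔT = λ ΔF = 0.90 × 2.17 = 1.9530 K.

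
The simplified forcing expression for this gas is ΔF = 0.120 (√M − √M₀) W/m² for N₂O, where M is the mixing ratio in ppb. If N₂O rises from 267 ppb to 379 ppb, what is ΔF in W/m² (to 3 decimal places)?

ΔF = 0.375 W/m²

N₂O: 0.120 × (√379 − √267) = 0.120 × (19.4679 − 16.3401) = 0.120 × 3.1278 = 0.3753 W/m².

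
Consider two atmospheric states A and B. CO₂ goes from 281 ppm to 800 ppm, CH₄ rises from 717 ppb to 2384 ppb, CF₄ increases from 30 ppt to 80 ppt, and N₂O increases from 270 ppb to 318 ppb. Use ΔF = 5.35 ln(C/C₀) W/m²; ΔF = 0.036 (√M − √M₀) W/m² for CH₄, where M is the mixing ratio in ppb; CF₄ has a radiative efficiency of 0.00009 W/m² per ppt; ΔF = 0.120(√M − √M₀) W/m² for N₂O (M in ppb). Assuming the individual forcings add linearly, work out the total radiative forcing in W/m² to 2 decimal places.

CO₂: 5.35 × ln(800/281) = 5.35 × ln(2.84698) = 5.35 × 1.04626 = 5.5975 W/m².
CH₄: 0.036 × (√2384 − √717) = 0.036 × (48.8262 − 26.7769) = 0.036 × 22.0493 = 0.7938 W/m².
CF₄: ΔF = 0.00009 × (80 − 30) = 0.00009 × 50 = 0.0045 W/m².
N₂O: 0.120 × (√318 − √270) = 0.120 × (17.8326 − 16.4317) = 0.120 × 1.4009 = 0.1681 W/m².
Total ΔF = 5.5975 + 0.7938 + 0.0045 + 0.1681 = 6.5639 W/m².

ΔF = 6.56 W/m²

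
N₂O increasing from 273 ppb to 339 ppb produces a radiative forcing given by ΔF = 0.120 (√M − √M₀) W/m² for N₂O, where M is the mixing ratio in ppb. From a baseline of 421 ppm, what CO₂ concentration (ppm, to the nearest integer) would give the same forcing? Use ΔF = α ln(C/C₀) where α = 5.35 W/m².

N₂O forcing: 0.120 × (√339 − √273) = 0.120 × (18.4120 − 16.5227) = 0.120 × 1.8893 = 0.22672 W/m².
Set 5.35 ln(C/421) = 0.22672: ln(C/421) = 0.22672/5.35 = 0.04238, so C = 421 × e^0.04238 = 421 × 1.04329 = 439.23 ppm.

C ≈ 439 ppm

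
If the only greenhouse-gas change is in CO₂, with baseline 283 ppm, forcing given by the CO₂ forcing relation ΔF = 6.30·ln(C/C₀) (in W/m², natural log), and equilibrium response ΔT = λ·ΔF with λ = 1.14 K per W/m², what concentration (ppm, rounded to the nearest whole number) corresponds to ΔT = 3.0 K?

Required forcing: ΔF = ΔT/λ = 3.0/1.14 = 2.6316 W/m².
Then ln(C/283) = ΔF/6.30 = 2.6316/6.30 = 0.41771.
So C = 283 × e^0.41771 = 283 × 1.51848 = 429.73 ppm.

C ≈ 430 ppm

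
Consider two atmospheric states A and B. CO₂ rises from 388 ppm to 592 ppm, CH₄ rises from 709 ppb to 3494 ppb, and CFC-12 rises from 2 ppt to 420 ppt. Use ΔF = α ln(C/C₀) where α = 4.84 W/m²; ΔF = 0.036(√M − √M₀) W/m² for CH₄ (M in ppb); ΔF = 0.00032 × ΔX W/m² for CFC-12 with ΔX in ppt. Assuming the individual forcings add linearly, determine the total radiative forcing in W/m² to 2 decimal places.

ΔF = 3.35 W/m²

CO₂: 4.84 × ln(592/388) = 4.84 × ln(1.52577) = 4.84 × 0.42250 = 2.0449 W/m².
CH₄: 0.036 × (√3494 − √709) = 0.036 × (59.1101 − 26.6271) = 0.036 × 32.4830 = 1.1694 W/m².
CFC-12: ΔF = 0.00032 × (420 − 2) = 0.00032 × 418 = 0.1338 W/m².
Total ΔF = 2.0449 + 1.1694 + 0.1338 = 3.3481 W/m².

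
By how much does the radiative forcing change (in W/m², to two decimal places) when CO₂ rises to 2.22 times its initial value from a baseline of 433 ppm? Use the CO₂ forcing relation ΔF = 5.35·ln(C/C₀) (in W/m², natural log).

ΔF = 4.27 W/m²

Because the forcing depends only on the ratio C/C₀, the initial concentration does not enter.
ΔF = 5.35 × ln(2.22) = 5.35 × 0.79751 = 4.2667 W/m².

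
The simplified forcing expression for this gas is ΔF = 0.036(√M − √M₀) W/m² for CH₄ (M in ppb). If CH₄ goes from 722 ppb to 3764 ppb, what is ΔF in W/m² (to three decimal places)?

ΔF = 1.241 W/m²

CH₄: 0.036 × (√3764 − √722) = 0.036 × (61.3514 − 26.8701) = 0.036 × 34.4813 = 1.2413 W/m².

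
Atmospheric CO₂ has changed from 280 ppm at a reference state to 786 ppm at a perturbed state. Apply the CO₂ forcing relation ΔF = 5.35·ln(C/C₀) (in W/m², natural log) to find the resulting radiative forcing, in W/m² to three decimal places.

ΔF = 5.522 W/m²

CO₂: 5.35 × ln(786/280) = 5.35 × ln(2.80714) = 5.35 × 1.03217 = 5.5221 W/m².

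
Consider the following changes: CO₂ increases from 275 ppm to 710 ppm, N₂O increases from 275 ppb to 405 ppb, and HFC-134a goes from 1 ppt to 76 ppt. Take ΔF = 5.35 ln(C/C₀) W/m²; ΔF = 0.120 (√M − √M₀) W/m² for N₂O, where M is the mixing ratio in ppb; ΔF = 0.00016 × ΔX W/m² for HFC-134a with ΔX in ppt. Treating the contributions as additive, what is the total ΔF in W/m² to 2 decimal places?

CO₂: 5.35 × ln(710/275) = 5.35 × ln(2.58182) = 5.35 × 0.94849 = 5.0744 W/m².
N₂O: 0.120 × (√405 − √275) = 0.120 × (20.1246 − 16.5831) = 0.120 × 3.5415 = 0.4250 W/m².
HFC-134a: ΔF = 0.00016 × (76 − 1) = 0.00016 × 75 = 0.0120 W/m².
Total ΔF = 5.0744 + 0.4250 + 0.0120 = 5.5114 W/m².

ΔF = 5.51 W/m²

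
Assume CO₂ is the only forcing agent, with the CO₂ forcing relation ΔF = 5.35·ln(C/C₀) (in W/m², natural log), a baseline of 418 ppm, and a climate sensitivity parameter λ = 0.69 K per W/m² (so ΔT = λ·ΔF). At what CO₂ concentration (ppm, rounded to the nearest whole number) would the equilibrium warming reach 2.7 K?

Required forcing: ΔF = ΔT/λ = 2.7/0.69 = 3.9130 W/m².
Then ln(C/418) = ΔF/5.35 = 3.9130/5.35 = 0.73140.
So C = 418 × e^0.73140 = 418 × 2.07799 = 868.60 ppm.

C ≈ 869 ppm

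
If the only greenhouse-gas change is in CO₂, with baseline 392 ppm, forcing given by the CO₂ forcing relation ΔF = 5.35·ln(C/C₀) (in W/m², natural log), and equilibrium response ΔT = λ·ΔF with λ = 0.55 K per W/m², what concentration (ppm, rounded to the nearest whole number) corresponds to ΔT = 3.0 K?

Required forcing: ΔF = ΔT/λ = 3.0/0.55 = 5.4545 W/m².
Then ln(C/392) = ΔF/5.35 = 5.4545/5.35 = 1.01953.
So C = 392 × e^1.01953 = 392 × 2.77189 = 1086.58 ppm.

C ≈ 1087 ppm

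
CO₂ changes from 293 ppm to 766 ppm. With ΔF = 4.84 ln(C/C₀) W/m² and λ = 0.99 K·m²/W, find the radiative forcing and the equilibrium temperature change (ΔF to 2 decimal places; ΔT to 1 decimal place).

ΔF = 4.65 W/m²; ΔT = 4.6 K

CO₂: 4.84 × ln(766/293) = 4.84 × ln(2.61433) = 4.84 × 0.96101 = 4.6513 W/m².
ΔT = λ ΔF = 0.99 × 4.65 = 4.6035 K.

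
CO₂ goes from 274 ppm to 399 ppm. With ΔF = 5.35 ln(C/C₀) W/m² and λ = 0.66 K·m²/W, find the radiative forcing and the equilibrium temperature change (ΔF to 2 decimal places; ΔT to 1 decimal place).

CO₂: 5.35 × ln(399/274) = 5.35 × ln(1.45620) = 5.35 × 0.37583 = 2.0107 W/m².
ΔT = λ ΔF = 0.66 × 2.01 = 1.3266 K.

ΔF = 2.01 W/m²; ΔT = 1.3 K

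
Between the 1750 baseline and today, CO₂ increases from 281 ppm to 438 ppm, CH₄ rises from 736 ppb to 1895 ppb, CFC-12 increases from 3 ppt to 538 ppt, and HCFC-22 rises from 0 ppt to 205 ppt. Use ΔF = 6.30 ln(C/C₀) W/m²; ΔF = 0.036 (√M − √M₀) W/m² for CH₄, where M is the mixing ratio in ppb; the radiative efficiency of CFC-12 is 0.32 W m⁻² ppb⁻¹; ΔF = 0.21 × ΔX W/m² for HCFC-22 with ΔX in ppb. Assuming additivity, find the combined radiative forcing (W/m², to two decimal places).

CO₂: 6.30 × ln(438/281) = 6.30 × ln(1.55872) = 6.30 × 0.44386 = 2.7963 W/m².
CH₄: 0.036 × (√1895 − √736) = 0.036 × (43.5316 − 27.1293) = 0.036 × 16.4023 = 0.5905 W/m².
CFC-12: Δ = 538 − 3 = 535 ppt = 0.535 ppb; ΔF = 0.32 × 0.535 = 0.1712 W/m².
HCFC-22: Δ = 205 − 0 = 205 ppt = 0.205 ppb; ΔF = 0.21 × 0.205 = 0.0431 W/m².
Total ΔF = 2.7963 + 0.5905 + 0.1712 + 0.0431 = 3.6011 W/m².

ΔF = 3.60 W/m²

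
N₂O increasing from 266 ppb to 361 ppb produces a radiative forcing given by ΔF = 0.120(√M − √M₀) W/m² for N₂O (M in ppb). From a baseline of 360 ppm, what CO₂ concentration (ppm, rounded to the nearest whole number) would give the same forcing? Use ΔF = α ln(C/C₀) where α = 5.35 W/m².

C ≈ 382 ppm

N₂O forcing: 0.120 × (√361 − √266) = 0.120 × (19.0000 − 16.3095) = 0.120 × 2.6905 = 0.32286 W/m².
Set 5.35 ln(C/360) = 0.32286: ln(C/360) = 0.32286/5.35 = 0.06035, so C = 360 × e^0.06035 = 360 × 1.06221 = 382.40 ppm.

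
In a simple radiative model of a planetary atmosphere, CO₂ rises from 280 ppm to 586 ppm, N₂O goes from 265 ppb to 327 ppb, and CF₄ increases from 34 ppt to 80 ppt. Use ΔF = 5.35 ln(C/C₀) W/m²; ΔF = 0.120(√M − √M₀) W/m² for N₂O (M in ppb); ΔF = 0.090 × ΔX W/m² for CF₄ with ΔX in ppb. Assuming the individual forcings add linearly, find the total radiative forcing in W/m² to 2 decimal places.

CO₂: 5.35 × ln(586/280) = 5.35 × ln(2.09286) = 5.35 × 0.73853 = 3.9511 W/m².
N₂O: 0.120 × (√327 − √265) = 0.120 × (18.0831 − 16.2788) = 0.120 × 1.8043 = 0.2165 W/m².
CF₄: Δ = 80 − 34 = 46 ppt = 0.046 ppb; ΔF = 0.090 × 0.046 = 0.0041 W/m².
Total ΔF = 3.9511 + 0.2165 + 0.0041 = 4.1717 W/m².

ΔF = 4.17 W/m²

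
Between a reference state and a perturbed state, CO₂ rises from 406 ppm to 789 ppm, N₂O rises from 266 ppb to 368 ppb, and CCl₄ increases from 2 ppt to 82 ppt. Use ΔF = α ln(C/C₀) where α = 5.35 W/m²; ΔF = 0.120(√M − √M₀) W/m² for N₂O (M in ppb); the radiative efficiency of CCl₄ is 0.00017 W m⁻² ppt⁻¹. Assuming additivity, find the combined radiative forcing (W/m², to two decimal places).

ΔF = 3.91 W/m²

CO₂: 5.35 × ln(789/406) = 5.35 × ln(1.94335) = 5.35 × 0.66441 = 3.5546 W/m².
N₂O: 0.120 × (√368 − √266) = 0.120 × (19.1833 − 16.3095) = 0.120 × 2.8738 = 0.3449 W/m².
CCl₄: ΔF = 0.00017 × (82 − 2) = 0.00017 × 80 = 0.0136 W/m².
Total ΔF = 3.5546 + 0.3449 + 0.0136 = 3.9131 W/m².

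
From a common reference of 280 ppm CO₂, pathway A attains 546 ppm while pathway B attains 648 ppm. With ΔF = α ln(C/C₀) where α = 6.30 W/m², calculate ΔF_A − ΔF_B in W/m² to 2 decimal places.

ΔF_A = 6.30 ln(546/280) = 6.30 × 0.66783 = 4.2073 W/m².
ΔF_B = 6.30 ln(648/280) = 6.30 × 0.83910 = 5.2863 W/m².
Difference: 4.2073 − 5.2863 = -1.0790 W/m².

ΔF_A − ΔF_B = -1.08 W/m²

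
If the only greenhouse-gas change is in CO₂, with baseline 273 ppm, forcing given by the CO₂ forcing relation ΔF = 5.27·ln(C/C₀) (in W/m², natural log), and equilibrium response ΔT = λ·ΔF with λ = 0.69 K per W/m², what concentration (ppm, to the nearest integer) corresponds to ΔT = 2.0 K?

Required forcing: ΔF = ΔT/λ = 2.0/0.69 = 2.8986 W/m².
Then ln(C/273) = ΔF/5.27 = 2.8986/5.27 = 0.55002.
So C = 273 × e^0.55002 = 273 × 1.73329 = 473.19 ppm.

C ≈ 473 ppm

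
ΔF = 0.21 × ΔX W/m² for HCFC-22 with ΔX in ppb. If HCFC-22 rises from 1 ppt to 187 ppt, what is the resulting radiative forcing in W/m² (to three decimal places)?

HCFC-22: Δ = 187 − 1 = 186 ppt = 0.186 ppb; ΔF = 0.21 × 0.186 = 0.0391 W/m².

ΔF = 0.039 W/m²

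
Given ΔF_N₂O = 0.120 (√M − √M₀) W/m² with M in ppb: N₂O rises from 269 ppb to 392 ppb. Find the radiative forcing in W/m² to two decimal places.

N₂O: 0.120 × (√392 − √269) = 0.120 × (19.7990 − 16.4012) = 0.120 × 3.3978 = 0.4077 W/m².

ΔF = 0.41 W/m²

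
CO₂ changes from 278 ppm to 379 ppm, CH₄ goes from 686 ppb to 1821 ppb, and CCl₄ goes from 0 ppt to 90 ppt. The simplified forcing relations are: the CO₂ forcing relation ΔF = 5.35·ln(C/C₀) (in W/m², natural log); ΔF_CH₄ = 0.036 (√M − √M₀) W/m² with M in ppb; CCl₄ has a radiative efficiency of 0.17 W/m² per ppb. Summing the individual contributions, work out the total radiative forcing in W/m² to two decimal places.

CO₂: 5.35 × ln(379/278) = 5.35 × ln(1.36331) = 5.35 × 0.30992 = 1.6581 W/m².
CH₄: 0.036 × (√1821 − √686) = 0.036 × (42.6732 − 26.1916) = 0.036 × 16.4816 = 0.5933 W/m².
CCl₄: Δ = 90 − 0 = 90 ppt = 0.090 ppb; ΔF = 0.17 × 0.090 = 0.0153 W/m².
Total ΔF = 1.6581 + 0.5933 + 0.0153 = 2.2667 W/m².

ΔF = 2.27 W/m²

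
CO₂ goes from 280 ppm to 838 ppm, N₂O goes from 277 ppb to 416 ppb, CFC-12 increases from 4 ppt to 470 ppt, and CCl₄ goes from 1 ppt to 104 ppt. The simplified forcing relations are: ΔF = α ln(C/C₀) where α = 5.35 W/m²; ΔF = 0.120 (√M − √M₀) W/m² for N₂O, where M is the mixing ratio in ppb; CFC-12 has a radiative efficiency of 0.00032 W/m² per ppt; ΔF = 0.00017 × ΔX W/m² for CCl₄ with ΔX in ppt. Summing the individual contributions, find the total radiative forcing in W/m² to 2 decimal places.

ΔF = 6.48 W/m²

CO₂: 5.35 × ln(838/280) = 5.35 × ln(2.99286) = 5.35 × 1.09623 = 5.8648 W/m².
N₂O: 0.120 × (√416 − √277) = 0.120 × (20.3961 − 16.6433) = 0.120 × 3.7528 = 0.4503 W/m².
CFC-12: ΔF = 0.00032 × (470 − 4) = 0.00032 × 466 = 0.1491 W/m².
CCl₄: ΔF = 0.00017 × (104 − 1) = 0.00017 × 103 = 0.0175 W/m².
Total ΔF = 5.8648 + 0.4503 + 0.1491 + 0.0175 = 6.4817 W/m².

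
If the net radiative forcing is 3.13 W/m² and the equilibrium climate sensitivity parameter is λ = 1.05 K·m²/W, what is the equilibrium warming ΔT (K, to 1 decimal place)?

ΔT = 3.3 K

ΔT = λ ΔF = 1.05 × 3.13 = 3.2865 K.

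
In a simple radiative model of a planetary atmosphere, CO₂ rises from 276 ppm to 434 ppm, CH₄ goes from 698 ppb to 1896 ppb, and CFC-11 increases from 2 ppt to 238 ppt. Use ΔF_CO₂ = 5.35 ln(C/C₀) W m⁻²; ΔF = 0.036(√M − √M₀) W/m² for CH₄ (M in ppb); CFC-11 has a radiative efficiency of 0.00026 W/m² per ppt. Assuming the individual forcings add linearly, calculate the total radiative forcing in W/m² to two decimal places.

ΔF = 3.10 W/m²

CO₂: 5.35 × ln(434/276) = 5.35 × ln(1.57246) = 5.35 × 0.45264 = 2.4216 W/m².
CH₄: 0.036 × (√1896 − √698) = 0.036 × (43.5431 − 26.4197) = 0.036 × 17.1234 = 0.6164 W/m².
CFC-11: ΔF = 0.00026 × (238 − 2) = 0.00026 × 236 = 0.0614 W/m².
Total ΔF = 2.4216 + 0.6164 + 0.0614 = 3.0994 W/m².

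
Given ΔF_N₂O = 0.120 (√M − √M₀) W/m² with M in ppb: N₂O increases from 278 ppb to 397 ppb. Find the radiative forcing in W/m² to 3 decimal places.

ΔF = 0.390 W/m²

N₂O: 0.120 × (√397 − √278) = 0.120 × (19.9249 − 16.6733) = 0.120 × 3.2516 = 0.3902 W/m².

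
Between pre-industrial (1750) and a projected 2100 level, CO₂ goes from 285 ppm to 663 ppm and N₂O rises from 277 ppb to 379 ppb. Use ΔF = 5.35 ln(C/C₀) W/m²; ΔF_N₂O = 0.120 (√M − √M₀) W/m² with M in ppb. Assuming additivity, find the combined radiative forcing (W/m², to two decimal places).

CO₂: 5.35 × ln(663/285) = 5.35 × ln(2.32632) = 5.35 × 0.84429 = 4.5170 W/m².
N₂O: 0.120 × (√379 − √277) = 0.120 × (19.4679 − 16.6433) = 0.120 × 2.8246 = 0.3390 W/m².
Total ΔF = 4.5170 + 0.3390 = 4.8560 W/m².

ΔF = 4.86 W/m²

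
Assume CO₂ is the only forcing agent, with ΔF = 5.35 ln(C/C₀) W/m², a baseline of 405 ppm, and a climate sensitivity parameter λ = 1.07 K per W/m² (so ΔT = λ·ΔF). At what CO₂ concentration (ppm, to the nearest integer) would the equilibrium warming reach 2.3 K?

C ≈ 605 ppm

Required forcing: ΔF = ΔT/λ = 2.3/1.07 = 2.1495 W/m².
Then ln(C/405) = ΔF/5.35 = 2.1495/5.35 = 0.40178.
So C = 405 × e^0.40178 = 405 × 1.49448 = 605.26 ppm.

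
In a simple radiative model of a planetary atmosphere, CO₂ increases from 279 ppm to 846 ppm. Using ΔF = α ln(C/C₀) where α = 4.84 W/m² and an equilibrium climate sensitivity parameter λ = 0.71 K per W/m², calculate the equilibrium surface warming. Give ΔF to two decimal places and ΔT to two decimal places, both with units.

CO₂: 4.84 × ln(846/279) = 4.84 × ln(3.03226) = 4.84 × 1.10931 = 5.3691 W/m².
ΔT = λ ΔF = 0.71 × 5.37 = 3.8127 K.

ΔF = 5.37 W/m²; ΔT = 3.81 K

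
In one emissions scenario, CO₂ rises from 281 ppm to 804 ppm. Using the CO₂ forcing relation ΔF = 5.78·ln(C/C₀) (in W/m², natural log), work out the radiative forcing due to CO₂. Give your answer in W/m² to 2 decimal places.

CO₂: 5.78 × ln(804/281) = 5.78 × ln(2.86121) = 5.78 × 1.05124 = 6.0762 W/m².

ΔF = 6.08 W/m²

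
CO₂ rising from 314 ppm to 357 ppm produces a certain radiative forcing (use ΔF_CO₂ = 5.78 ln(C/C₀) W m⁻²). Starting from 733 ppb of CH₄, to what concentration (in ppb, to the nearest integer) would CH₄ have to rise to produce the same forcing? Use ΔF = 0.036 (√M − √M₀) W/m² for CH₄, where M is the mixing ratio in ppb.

M ≈ 2273 ppb

CO₂ forcing: 5.78 × ln(357/314) = 5.78 × 0.128343 = 0.74182 W/m².
Set 0.036(√M − √733) = 0.74182: √M = 0.74182/0.036 + √733 = 20.6061 + 27.0740 = 47.6801.
M = (47.6801)² = 2273.39 ppb.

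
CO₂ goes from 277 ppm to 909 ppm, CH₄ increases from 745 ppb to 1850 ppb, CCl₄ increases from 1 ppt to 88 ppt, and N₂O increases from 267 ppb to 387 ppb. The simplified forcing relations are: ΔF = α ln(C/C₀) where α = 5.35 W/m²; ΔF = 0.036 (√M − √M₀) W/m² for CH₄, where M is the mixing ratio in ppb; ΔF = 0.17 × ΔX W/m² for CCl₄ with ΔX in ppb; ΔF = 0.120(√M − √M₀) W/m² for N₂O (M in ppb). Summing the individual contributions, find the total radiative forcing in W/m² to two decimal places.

CO₂: 5.35 × ln(909/277) = 5.35 × ln(3.28159) = 5.35 × 1.18833 = 6.3576 W/m².
CH₄: 0.036 × (√1850 − √745) = 0.036 × (43.0116 − 27.2947) = 0.036 × 15.7169 = 0.5658 W/m².
CCl₄: Δ = 88 − 1 = 87 ppt = 0.087 ppb; ΔF = 0.17 × 0.087 = 0.0148 W/m².
N₂O: 0.120 × (√387 − √267) = 0.120 × (19.6723 − 16.3401) = 0.120 × 3.3322 = 0.3999 W/m².
Total ΔF = 6.3576 + 0.5658 + 0.0148 + 0.3999 = 7.3381 W/m².

ΔF = 7.34 W/m²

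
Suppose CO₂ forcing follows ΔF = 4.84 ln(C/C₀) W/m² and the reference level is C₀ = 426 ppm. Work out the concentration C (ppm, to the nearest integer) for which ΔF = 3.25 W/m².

Set 4.84 ln(C/426) = 3.25, so ln(C/426) = 3.25/4.84 = 0.67149.
Then C/426 = e^0.67149 = 1.95715, giving C = 426 × 1.95715 = 833.75 ppm.

C ≈ 834 ppm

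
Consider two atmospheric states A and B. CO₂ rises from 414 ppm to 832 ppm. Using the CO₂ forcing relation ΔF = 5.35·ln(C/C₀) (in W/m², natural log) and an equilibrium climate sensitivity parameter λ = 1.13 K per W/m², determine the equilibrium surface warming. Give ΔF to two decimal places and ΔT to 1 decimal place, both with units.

ΔF = 3.73 W/m²; ΔT = 4.2 K

CO₂: 5.35 × ln(832/414) = 5.35 × ln(2.00966) = 5.35 × 0.69797 = 3.7341 W/m².
ΔT = λ ΔF = 1.13 × 3.73 = 4.2149 K.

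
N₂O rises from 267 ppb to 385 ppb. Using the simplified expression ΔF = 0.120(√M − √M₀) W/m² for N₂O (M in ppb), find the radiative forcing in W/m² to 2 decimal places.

N₂O: 0.120 × (√385 − √267) = 0.120 × (19.6214 − 16.3401) = 0.120 × 3.2813 = 0.3938 W/m².

ΔF = 0.39 W/m²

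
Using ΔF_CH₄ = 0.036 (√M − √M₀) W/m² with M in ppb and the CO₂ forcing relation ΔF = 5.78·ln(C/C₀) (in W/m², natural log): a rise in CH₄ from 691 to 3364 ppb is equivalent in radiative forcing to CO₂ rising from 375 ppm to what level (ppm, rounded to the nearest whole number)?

CH₄ forcing: 0.036 × (√3364 − √691) = 0.036 × (58.0000 − 26.2869) = 0.036 × 31.7131 = 1.14167 W/m².
Set 5.78 ln(C/375) = 1.14167: ln(C/375) = 1.14167/5.78 = 0.19752, so C = 375 × e^0.19752 = 375 × 1.21838 = 456.89 ppm.

C ≈ 457 ppm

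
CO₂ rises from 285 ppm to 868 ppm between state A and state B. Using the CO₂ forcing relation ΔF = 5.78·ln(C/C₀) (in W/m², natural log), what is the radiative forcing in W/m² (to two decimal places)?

CO₂ absorption bands are partially saturated, so forcing scales with the logarithm of the concentration ratio.
CO₂: 5.78 × ln(868/285) = 5.78 × ln(3.04561) = 5.78 × 1.11370 = 6.4372 W/m².

ΔF = 6.44 W/m²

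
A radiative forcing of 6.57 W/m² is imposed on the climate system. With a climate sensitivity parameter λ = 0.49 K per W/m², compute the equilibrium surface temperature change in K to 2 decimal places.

ΔT = 3.22 K

ΔT = λ ΔF = 0.49 × 6.57 = 3.2193 K.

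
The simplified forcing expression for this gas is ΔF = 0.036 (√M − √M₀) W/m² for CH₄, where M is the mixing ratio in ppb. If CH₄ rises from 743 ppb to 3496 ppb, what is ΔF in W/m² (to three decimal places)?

CH₄: 0.036 × (√3496 − √743) = 0.036 × (59.1270 − 27.2580) = 0.036 × 31.8690 = 1.1473 W/m².

ΔF = 1.147 W/m²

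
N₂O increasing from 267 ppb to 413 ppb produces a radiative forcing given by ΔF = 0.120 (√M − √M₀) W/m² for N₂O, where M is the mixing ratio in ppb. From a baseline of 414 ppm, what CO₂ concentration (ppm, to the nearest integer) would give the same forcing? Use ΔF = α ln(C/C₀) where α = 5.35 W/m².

C ≈ 453 ppm

N₂O forcing: 0.120 × (√413 − √267) = 0.120 × (20.3224 − 16.3401) = 0.120 × 3.9823 = 0.47788 W/m².
Set 5.35 ln(C/414) = 0.47788: ln(C/414) = 0.47788/5.35 = 0.08932, so C = 414 × e^0.08932 = 414 × 1.09343 = 452.68 ppm.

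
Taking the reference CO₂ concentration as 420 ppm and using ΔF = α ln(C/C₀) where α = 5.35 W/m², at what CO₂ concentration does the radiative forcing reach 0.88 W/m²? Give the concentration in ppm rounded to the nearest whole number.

C ≈ 495 ppm

Set 5.35 ln(C/420) = 0.88, so ln(C/420) = 0.88/5.35 = 0.16449.
Then C/420 = e^0.16449 = 1.17879, giving C = 420 × 1.17879 = 495.09 ppm.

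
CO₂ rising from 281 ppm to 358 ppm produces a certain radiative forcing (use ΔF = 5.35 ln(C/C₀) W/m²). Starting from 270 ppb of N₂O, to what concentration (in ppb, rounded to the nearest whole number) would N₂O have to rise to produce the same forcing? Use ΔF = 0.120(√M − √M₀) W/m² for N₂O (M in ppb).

CO₂ forcing: 5.35 × ln(358/281) = 5.35 × 0.242178 = 1.29565 W/m².
Set 0.120(√M − √270) = 1.29565: √M = 1.29565/0.120 + √270 = 10.7971 + 16.4317 = 27.2288.
M = (27.2288)² = 741.41 ppb.

M ≈ 741 ppb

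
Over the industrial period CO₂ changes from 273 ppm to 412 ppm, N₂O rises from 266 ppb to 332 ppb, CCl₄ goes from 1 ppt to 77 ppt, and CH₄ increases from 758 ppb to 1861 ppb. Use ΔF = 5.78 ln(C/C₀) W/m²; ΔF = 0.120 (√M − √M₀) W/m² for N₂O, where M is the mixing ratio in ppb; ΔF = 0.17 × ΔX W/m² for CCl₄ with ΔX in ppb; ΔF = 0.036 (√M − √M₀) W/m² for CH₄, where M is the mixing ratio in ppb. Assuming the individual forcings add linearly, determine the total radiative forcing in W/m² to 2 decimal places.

ΔF = 3.18 W/m²

CO₂: 5.78 × ln(412/273) = 5.78 × ln(1.50916) = 5.78 × 0.41155 = 2.3788 W/m².
N₂O: 0.120 × (√332 − √266) = 0.120 × (18.2209 − 16.3095) = 0.120 × 1.9114 = 0.2294 W/m².
CCl₄: Δ = 77 − 1 = 76 ppt = 0.076 ppb; ΔF = 0.17 × 0.076 = 0.0129 W/m².
CH₄: 0.036 × (√1861 − √758) = 0.036 × (43.1393 − 27.5318) = 0.036 × 15.6075 = 0.5619 W/m².
Total ΔF = 2.3788 + 0.2294 + 0.0129 + 0.5619 = 3.1830 W/m².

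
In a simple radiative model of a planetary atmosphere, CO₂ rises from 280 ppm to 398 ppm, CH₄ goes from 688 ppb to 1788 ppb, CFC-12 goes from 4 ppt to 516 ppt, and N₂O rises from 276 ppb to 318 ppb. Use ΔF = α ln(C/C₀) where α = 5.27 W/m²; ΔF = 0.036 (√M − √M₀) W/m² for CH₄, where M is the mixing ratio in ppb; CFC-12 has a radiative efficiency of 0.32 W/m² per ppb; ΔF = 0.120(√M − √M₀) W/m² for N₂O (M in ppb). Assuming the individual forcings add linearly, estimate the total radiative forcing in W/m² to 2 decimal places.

CO₂: 5.27 × ln(398/280) = 5.27 × ln(1.42143) = 5.27 × 0.35166 = 1.8532 W/m².
CH₄: 0.036 × (√1788 − √688) = 0.036 × (42.2847 − 26.2298) = 0.036 × 16.0549 = 0.5780 W/m².
CFC-12: Δ = 516 − 4 = 512 ppt = 0.512 ppb; ΔF = 0.32 × 0.512 = 0.1638 W/m².
N₂O: 0.120 × (√318 − √276) = 0.120 × (17.8326 − 16.6132) = 0.120 × 1.2194 = 0.1463 W/m².
Total ΔF = 1.8532 + 0.5780 + 0.1638 + 0.1463 = 2.7413 W/m².

ΔF = 2.74 W/m²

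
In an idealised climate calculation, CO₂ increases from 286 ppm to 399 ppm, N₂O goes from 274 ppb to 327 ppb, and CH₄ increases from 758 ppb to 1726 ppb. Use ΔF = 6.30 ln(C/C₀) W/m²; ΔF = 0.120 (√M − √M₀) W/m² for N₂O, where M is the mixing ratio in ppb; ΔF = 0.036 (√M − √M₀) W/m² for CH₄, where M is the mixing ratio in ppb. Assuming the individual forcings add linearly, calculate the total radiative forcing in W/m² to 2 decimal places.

ΔF = 2.79 W/m²

CO₂: 6.30 × ln(399/286) = 6.30 × ln(1.39510) = 6.30 × 0.33297 = 2.0977 W/m².
N₂O: 0.120 × (√327 − √274) = 0.120 × (18.0831 − 16.5529) = 0.120 × 1.5302 = 0.1836 W/m².
CH₄: 0.036 × (√1726 − √758) = 0.036 × (41.5452 − 27.5318) = 0.036 × 14.0134 = 0.5045 W/m².
Total ΔF = 2.0977 + 0.1836 + 0.5045 = 2.7858 W/m².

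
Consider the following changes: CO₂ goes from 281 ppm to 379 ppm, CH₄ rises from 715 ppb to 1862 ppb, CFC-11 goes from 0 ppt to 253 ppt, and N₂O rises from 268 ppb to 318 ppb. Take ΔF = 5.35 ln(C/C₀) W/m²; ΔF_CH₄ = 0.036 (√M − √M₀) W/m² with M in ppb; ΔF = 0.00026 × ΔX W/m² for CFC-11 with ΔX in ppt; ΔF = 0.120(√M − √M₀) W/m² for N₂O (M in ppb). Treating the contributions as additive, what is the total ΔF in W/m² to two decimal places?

CO₂: 5.35 × ln(379/281) = 5.35 × ln(1.34875) = 5.35 × 0.29918 = 1.6006 W/m².
CH₄: 0.036 × (√1862 − √715) = 0.036 × (43.1509 − 26.7395) = 0.036 × 16.4114 = 0.5908 W/m².
CFC-11: ΔF = 0.00026 × (253 − 0) = 0.00026 × 253 = 0.0658 W/m².
N₂O: 0.120 × (√318 − √268) = 0.120 × (17.8326 − 16.3707) = 0.120 × 1.4619 = 0.1754 W/m².
Total ΔF = 1.6006 + 0.5908 + 0.0658 + 0.1754 = 2.4326 W/m².

ΔF = 2.43 W/m²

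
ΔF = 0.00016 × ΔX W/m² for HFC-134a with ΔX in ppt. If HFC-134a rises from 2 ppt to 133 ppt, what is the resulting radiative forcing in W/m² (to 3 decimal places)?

HFC-134a: ΔF = 0.00016 × (133 − 2) = 0.00016 × 131 = 0.0210 W/m².

ΔF = 0.021 W/m²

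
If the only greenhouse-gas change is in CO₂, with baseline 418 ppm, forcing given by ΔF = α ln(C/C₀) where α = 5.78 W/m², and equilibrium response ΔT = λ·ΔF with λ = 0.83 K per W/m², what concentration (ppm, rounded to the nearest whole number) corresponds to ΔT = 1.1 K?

C ≈ 526 ppm

Required forcing: ΔF = ΔT/λ = 1.1/0.83 = 1.3253 W/m².
Then ln(C/418) = ΔF/5.78 = 1.3253/5.78 = 0.22929.
So C = 418 × e^0.22929 = 418 × 1.25771 = 525.72 ppm.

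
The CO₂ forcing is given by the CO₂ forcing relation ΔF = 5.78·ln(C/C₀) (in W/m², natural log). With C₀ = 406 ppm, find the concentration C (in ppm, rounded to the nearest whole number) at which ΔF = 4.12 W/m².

Set 5.78 ln(C/406) = 4.12, so ln(C/406) = 4.12/5.78 = 0.71280.
Then C/406 = e^0.71280 = 2.03969, giving C = 406 × 2.03969 = 828.11 ppm.

C ≈ 828 ppm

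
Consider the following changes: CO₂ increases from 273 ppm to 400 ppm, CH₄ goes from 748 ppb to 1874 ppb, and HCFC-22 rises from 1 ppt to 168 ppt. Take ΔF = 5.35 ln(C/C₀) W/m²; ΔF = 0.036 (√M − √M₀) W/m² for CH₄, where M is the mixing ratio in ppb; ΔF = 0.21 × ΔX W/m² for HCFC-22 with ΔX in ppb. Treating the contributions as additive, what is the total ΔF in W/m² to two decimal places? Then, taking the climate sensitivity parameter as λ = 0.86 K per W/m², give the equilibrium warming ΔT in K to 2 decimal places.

ΔF = 2.65 W/m²; ΔT = 2.28 K

CO₂: 5.35 × ln(400/273) = 5.35 × ln(1.46520) = 5.35 × 0.38199 = 2.0436 W/m².
CH₄: 0.036 × (√1874 − √748) = 0.036 × (43.2897 − 27.3496) = 0.036 × 15.9401 = 0.5738 W/m².
HCFC-22: Δ = 168 − 1 = 167 ppt = 0.167 ppb; ΔF = 0.21 × 0.167 = 0.0351 W/m².
Total ΔF = 2.0436 + 0.5738 + 0.0351 = 2.6525 W/m².
ΔT = λ ΔF = 0.86 × 2.65 = 2.2790 K.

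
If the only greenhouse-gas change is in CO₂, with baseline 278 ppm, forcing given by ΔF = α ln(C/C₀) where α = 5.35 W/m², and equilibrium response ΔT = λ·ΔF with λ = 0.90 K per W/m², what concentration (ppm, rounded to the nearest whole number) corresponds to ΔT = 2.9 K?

Required forcing: ΔF = ΔT/λ = 2.9/0.90 = 3.2222 W/m².
Then ln(C/278) = ΔF/5.35 = 3.2222/5.35 = 0.60228.
So C = 278 × e^0.60228 = 278 × 1.82628 = 507.71 ppm.

C ≈ 508 ppm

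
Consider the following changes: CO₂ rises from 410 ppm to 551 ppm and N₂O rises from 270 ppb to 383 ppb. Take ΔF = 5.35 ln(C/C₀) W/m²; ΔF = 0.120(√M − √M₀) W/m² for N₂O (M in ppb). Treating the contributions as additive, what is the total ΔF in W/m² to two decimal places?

ΔF = 1.96 W/m²

CO₂: 5.35 × ln(551/410) = 5.35 × ln(1.34390) = 5.35 × 0.29558 = 1.5814 W/m².
N₂O: 0.120 × (√383 − √270) = 0.120 × (19.5704 − 16.4317) = 0.120 × 3.1387 = 0.3766 W/m².
Total ΔF = 1.5814 + 0.3766 = 1.9580 W/m².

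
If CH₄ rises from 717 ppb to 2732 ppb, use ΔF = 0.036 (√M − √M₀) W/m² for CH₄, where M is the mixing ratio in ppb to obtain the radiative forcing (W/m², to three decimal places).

ΔF = 0.918 W/m²

CH₄: 0.036 × (√2732 − √717) = 0.036 × (52.2685 − 26.7769) = 0.036 × 25.4916 = 0.9177 W/m².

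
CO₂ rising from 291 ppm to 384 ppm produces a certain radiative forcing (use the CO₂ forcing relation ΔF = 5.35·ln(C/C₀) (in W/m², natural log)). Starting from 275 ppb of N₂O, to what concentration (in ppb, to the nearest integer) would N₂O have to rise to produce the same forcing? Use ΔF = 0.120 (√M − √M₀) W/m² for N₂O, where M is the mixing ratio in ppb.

CO₂ forcing: 5.35 × ln(384/291) = 5.35 × 0.277319 = 1.48366 W/m².
Set 0.120(√M − √275) = 1.48366: √M = 1.48366/0.120 + √275 = 12.3638 + 16.5831 = 28.9469.
M = (28.9469)² = 837.92 ppb.

M ≈ 838 ppb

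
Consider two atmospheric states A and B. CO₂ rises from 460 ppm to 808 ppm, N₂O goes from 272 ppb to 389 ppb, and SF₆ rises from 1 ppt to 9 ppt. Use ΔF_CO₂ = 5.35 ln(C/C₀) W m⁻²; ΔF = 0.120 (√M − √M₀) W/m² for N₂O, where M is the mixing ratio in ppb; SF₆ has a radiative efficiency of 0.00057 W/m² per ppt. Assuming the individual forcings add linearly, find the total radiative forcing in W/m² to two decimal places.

ΔF = 3.41 W/m²

CO₂: 5.35 × ln(808/460) = 5.35 × ln(1.75652) = 5.35 × 0.56333 = 3.0138 W/m².
N₂O: 0.120 × (√389 − √272) = 0.120 × (19.7231 − 16.4924) = 0.120 × 3.2307 = 0.3877 W/m².
SF₆: ΔF = 0.00057 × (9 − 1) = 0.00057 × 8 = 0.0046 W/m².
Total ΔF = 3.0138 + 0.3877 + 0.0046 = 3.4061 W/m².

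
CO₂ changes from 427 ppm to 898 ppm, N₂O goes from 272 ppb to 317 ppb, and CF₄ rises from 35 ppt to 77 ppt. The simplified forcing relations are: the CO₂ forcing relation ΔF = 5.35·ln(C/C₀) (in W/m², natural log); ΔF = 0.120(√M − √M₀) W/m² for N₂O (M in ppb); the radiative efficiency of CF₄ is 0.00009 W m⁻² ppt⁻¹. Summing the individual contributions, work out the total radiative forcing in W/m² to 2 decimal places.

CO₂: 5.35 × ln(898/427) = 5.35 × ln(2.10304) = 5.35 × 0.74338 = 3.9771 W/m².
N₂O: 0.120 × (√317 − √272) = 0.120 × (17.8045 − 16.4924) = 0.120 × 1.3121 = 0.1575 W/m².
CF₄: ΔF = 0.00009 × (77 − 35) = 0.00009 × 42 = 0.0038 W/m².
Total ΔF = 3.9771 + 0.1575 + 0.0038 = 4.1384 W/m².

ΔF = 4.14 W/m²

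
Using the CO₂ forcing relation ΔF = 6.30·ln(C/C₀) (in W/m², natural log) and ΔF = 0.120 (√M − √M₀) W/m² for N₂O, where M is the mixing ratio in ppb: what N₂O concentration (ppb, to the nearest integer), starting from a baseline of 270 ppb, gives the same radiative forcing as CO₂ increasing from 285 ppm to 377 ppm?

CO₂ forcing: 6.30 × ln(377/285) = 6.30 × 0.279756 = 1.76246 W/m².
Set 0.120(√M − √270) = 1.76246: √M = 1.76246/0.120 + √270 = 14.6872 + 16.4317 = 31.1189.
M = (31.1189)² = 968.39 ppb.

M ≈ 968 ppb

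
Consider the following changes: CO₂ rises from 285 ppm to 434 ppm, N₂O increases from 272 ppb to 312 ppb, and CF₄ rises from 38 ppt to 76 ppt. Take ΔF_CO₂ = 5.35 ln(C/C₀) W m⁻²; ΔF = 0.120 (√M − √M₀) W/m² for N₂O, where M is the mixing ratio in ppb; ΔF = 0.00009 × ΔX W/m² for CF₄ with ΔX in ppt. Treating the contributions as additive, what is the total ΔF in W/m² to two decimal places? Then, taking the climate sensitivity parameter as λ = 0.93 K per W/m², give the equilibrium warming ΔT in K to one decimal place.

CO₂: 5.35 × ln(434/285) = 5.35 × ln(1.52281) = 5.35 × 0.42056 = 2.2500 W/m².
N₂O: 0.120 × (√312 − √272) = 0.120 × (17.6635 − 16.4924) = 0.120 × 1.1711 = 0.1405 W/m².
CF₄: ΔF = 0.00009 × (76 − 38) = 0.00009 × 38 = 0.0034 W/m².
Total ΔF = 2.2500 + 0.1405 + 0.0034 = 2.3939 W/m².
ΔT = λ ΔF = 0.93 × 2.39 = 2.2227 K.

ΔF = 2.39 W/m²; ΔT = 2.2 K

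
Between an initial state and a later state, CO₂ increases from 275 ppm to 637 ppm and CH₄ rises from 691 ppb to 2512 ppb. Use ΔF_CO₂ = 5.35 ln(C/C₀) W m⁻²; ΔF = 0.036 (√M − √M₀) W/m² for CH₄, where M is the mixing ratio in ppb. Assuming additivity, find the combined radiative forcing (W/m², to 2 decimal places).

ΔF = 5.35 W/m²

CO₂: 5.35 × ln(637/275) = 5.35 × ln(2.31636) = 5.35 × 0.84000 = 4.4940 W/m².
CH₄: 0.036 × (√2512 − √691) = 0.036 × (50.1199 − 26.2869) = 0.036 × 23.8330 = 0.8580 W/m².
Total ΔF = 4.4940 + 0.8580 = 5.3520 W/m².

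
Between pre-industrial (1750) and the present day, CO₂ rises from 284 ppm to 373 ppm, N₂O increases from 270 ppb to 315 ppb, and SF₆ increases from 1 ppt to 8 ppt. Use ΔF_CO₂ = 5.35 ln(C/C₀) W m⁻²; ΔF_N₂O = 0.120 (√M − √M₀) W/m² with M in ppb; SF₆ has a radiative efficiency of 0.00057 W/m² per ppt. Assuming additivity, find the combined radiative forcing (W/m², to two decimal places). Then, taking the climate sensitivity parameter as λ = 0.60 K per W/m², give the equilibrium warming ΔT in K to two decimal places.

ΔF = 1.62 W/m²; ΔT = 0.97 K

CO₂: 5.35 × ln(373/284) = 5.35 × ln(1.31338) = 5.35 × 0.27260 = 1.4584 W/m².
N₂O: 0.120 × (√315 − √270) = 0.120 × (17.7482 − 16.4317) = 0.120 × 1.3165 = 0.1580 W/m².
SF₆: ΔF = 0.00057 × (8 − 1) = 0.00057 × 7 = 0.0040 W/m².
Total ΔF = 1.4584 + 0.1580 + 0.0040 = 1.6204 W/m².
ΔT = λ ΔF = 0.60 × 1.62 = 0.9720 K.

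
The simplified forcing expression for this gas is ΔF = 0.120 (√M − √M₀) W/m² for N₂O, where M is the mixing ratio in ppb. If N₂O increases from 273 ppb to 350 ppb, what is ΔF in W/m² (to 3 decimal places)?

N₂O: 0.120 × (√350 − √273) = 0.120 × (18.7083 − 16.5227) = 0.120 × 2.1856 = 0.2623 W/m².

ΔF = 0.262 W/m²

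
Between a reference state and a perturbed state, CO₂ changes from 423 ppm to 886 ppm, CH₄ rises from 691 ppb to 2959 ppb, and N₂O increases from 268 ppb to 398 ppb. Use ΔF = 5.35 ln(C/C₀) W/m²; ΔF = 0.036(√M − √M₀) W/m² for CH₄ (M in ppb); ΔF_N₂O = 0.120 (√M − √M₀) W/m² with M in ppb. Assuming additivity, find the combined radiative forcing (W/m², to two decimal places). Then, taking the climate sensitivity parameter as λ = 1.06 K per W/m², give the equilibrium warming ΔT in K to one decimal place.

ΔF = 5.40 W/m²; ΔT = 5.7 K

CO₂: 5.35 × ln(886/423) = 5.35 × ln(2.09456) = 5.35 × 0.73934 = 3.9555 W/m².
CH₄: 0.036 × (√2959 − √691) = 0.036 × (54.3967 − 26.2869) = 0.036 × 28.1098 = 1.0120 W/m².
N₂O: 0.120 × (√398 − √268) = 0.120 × (19.9499 − 16.3707) = 0.120 × 3.5792 = 0.4295 W/m².
Total ΔF = 3.9555 + 1.0120 + 0.4295 = 5.3970 W/m².
ΔT = λ ΔF = 1.06 × 5.40 = 5.7240 K.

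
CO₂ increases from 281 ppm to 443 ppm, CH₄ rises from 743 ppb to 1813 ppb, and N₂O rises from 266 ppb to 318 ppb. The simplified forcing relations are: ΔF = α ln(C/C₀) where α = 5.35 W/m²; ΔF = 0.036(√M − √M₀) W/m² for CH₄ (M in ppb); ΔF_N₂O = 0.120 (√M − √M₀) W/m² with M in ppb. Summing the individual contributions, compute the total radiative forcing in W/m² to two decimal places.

CO₂: 5.35 × ln(443/281) = 5.35 × ln(1.57651) = 5.35 × 0.45521 = 2.4354 W/m².
CH₄: 0.036 × (√1813 − √743) = 0.036 × (42.5793 − 27.2580) = 0.036 × 15.3213 = 0.5516 W/m².
N₂O: 0.120 × (√318 − √266) = 0.120 × (17.8326 − 16.3095) = 0.120 × 1.5231 = 0.1828 W/m².
Total ΔF = 2.4354 + 0.5516 + 0.1828 = 3.1698 W/m².

ΔF = 3.17 W/m²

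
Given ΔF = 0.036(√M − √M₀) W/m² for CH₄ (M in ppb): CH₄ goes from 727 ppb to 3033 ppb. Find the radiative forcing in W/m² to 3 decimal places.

CH₄: 0.036 × (√3033 − √727) = 0.036 × (55.0727 − 26.9629) = 0.036 × 28.1098 = 1.0120 W/m².

ΔF = 1.012 W/m²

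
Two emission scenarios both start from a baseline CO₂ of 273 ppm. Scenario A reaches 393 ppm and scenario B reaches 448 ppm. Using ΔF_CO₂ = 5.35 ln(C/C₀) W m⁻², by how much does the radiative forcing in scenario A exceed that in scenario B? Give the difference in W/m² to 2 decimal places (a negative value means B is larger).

ΔF_A − ΔF_B = -0.70 W/m²

ΔF_A = 5.35 ln(393/273) = 5.35 × 0.36434 = 1.9492 W/m².
ΔF_B = 5.35 ln(448/273) = 5.35 × 0.49532 = 2.6500 W/m².
Difference: 1.9492 − 2.6500 = -0.7008 W/m².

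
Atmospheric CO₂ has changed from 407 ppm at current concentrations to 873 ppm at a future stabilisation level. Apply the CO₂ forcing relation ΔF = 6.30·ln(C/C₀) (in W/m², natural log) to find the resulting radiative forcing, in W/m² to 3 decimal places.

CO₂ absorption bands are partially saturated, so forcing scales with the logarithm of the concentration ratio.
CO₂: 6.30 × ln(873/407) = 6.30 × ln(2.14496) = 6.30 × 0.76312 = 4.8077 W/m².

ΔF = 4.808 W/m²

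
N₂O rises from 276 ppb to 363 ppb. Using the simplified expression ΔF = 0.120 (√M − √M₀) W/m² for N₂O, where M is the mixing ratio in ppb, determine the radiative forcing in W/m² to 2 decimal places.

N₂O: 0.120 × (√363 − √276) = 0.120 × (19.0526 − 16.6132) = 0.120 × 2.4394 = 0.2927 W/m².

ΔF = 0.29 W/m²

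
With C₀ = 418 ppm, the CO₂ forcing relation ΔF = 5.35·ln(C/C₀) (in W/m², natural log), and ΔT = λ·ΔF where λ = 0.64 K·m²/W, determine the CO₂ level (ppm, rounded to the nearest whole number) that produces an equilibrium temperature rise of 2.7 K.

C ≈ 920 ppm

Required forcing: ΔF = ΔT/λ = 2.7/0.64 = 4.2188 W/m².
Then ln(C/418) = ΔF/5.35 = 4.2188/5.35 = 0.78856.
So C = 418 × e^0.78856 = 418 × 2.20023 = 919.70 ppm.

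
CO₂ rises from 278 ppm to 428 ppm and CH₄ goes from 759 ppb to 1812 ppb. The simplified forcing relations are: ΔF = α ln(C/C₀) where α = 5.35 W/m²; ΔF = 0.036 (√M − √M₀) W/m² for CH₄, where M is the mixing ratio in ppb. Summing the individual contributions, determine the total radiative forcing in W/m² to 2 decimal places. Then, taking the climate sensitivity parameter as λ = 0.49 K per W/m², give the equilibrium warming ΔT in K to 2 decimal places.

ΔF = 2.85 W/m²; ΔT = 1.40 K

CO₂: 5.35 × ln(428/278) = 5.35 × ln(1.53957) = 5.35 × 0.43150 = 2.3085 W/m².
CH₄: 0.036 × (√1812 − √759) = 0.036 × (42.5676 − 27.5500) = 0.036 × 15.0176 = 0.5406 W/m².
Total ΔF = 2.3085 + 0.5406 = 2.8491 W/m².
ΔT = λ ΔF = 0.49 × 2.85 = 1.3965 K.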